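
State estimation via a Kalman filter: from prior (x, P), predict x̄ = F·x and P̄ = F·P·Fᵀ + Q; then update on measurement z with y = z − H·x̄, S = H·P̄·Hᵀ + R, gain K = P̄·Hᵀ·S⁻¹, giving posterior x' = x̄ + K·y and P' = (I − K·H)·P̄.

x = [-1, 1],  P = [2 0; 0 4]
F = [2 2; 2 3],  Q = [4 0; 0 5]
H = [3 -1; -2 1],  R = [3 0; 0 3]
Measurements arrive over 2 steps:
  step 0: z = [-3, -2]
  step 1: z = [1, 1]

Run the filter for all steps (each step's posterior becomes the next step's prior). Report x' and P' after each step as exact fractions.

step 0: x̄ = F·x = [0, 1]
step 0: P̄ = F·P·Fᵀ + Q = [28 32; 32 49]
step 0: y = z − H·x̄ = [-2, -3]
step 0: S = H·P̄·Hᵀ + R = [112 -57; -57 36]
step 0: K = P̄·Hᵀ·S⁻¹ = [56/87 92/261; 31/29 37/29]
step 0: x' = x̄ + K·y = [-68/29, -144/29]
step 0: P' = (I − K·H)·P̄ = [260/87 204/29; 204/29 519/29]
step 1: x̄ = F·x = [-424/29, -568/29]
step 1: P̄ = F·P·Fᵀ + Q = [12512/87 16502/87; 16502/87 22832/87]
step 1: y = z − H·x̄ = [733/29, -251/29]
step 1: S = H·P̄·Hᵀ + R = [36689/87 -15394/87; -15394/87 7133/87]
step 1: K = P̄·Hᵀ·S⁻¹ = [72214/94741 42658/94741; 129034/94741 143368/94741]
step 1: x' = x̄ + K·y = [70880/94741, 164954/94741]
step 1: P' = (I − K·H)·P̄ = [344616/94741 817206/94741; 817206/94741 2064516/94741]

step 0: x' = [-68/29, -144/29], P' = [260/87 204/29; 204/29 519/29]
step 1: x' = [70880/94741, 164954/94741], P' = [344616/94741 817206/94741; 817206/94741 2064516/94741]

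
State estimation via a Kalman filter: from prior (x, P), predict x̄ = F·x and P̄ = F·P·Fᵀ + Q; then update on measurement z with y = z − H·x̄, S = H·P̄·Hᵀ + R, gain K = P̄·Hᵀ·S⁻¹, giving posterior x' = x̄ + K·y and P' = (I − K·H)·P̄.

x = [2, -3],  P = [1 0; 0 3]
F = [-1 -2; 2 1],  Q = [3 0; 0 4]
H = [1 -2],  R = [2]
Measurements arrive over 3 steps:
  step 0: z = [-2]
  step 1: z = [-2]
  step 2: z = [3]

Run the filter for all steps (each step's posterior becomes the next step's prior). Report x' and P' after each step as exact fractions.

step 0: x' = [124/47, 107/47], P' = [240/47 104/47; 104/47 67/47]
step 1: x' = [-6740/4073, 1021/4073], P' = [13506/4073 5642/4073; 5642/4073 12859/12219]
step 2: x' = [9171/2152333, -3276105/2152333], P' = [7136274/2152333 2989054/2152333; 2989054/2152333 2268933/2152333]

step 0: x̄ = F·x = [4, 1]
step 0: P̄ = F·P·Fᵀ + Q = [16 -8; -8 11]
step 0: y = z − H·x̄ = [-4]
step 0: S = H·P̄·Hᵀ + R = [94]
step 0: K = P̄·Hᵀ·S⁻¹ = [16/47; -15/47]
step 0: x' = x̄ + K·y = [124/47, 107/47]
step 0: P' = (I − K·H)·P̄ = [240/47 104/47; 104/47 67/47]
step 1: x̄ = F·x = [-338/47, 355/47]
step 1: P̄ = F·P·Fᵀ + Q = [1065/47 -1134/47; -1134/47 1631/47]
step 1: y = z − H·x̄ = [954/47]
step 1: S = H·P̄·Hᵀ + R = [12219/47]
step 1: K = P̄·Hᵀ·S⁻¹ = [1111/4073; -4396/12219]
step 1: x' = x̄ + K·y = [-6740/4073, 1021/4073]
step 1: P' = (I − K·H)·P̄ = [13506/4073 5642/4073; 5642/4073 12859/12219]
step 2: x̄ = F·x = [4698/4073, -12459/4073]
step 2: P̄ = F·P·Fᵀ + Q = [196315/12219 -191384/12219; -191384/12219 291511/12219]
step 2: y = z − H·x̄ = [-17397/4073]
step 2: S = H·P̄·Hᵀ + R = [2152333/12219]
step 2: K = P̄·Hᵀ·S⁻¹ = [579083/2152333; -774406/2152333]
step 2: x' = x̄ + K·y = [9171/2152333, -3276105/2152333]
step 2: P' = (I − K·H)·P̄ = [7136274/2152333 2989054/2152333; 2989054/2152333 2268933/2152333]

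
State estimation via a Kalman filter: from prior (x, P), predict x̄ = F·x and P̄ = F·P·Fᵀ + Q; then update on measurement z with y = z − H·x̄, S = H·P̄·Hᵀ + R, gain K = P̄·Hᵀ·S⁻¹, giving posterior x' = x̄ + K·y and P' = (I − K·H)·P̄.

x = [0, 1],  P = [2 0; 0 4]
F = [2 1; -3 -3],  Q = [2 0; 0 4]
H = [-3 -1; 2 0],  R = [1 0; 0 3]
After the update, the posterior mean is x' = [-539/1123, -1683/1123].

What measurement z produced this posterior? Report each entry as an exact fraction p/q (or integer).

z = [3, -1]

x̄ = F·x = [1, -3]
P̄ = F·P·Fᵀ + Q = [14 -24; -24 58]
S = H·P̄·Hᵀ + R = [41 -36; -36 59]
K = P̄·Hᵀ·S⁻¹ = [-54/1123 500/1123; -902/1123 -1464/1123]
x' − x̄ = [-1662/1123, 1686/1123] = K·y
y = (KᵀK)⁻¹·Kᵀ·(x' − x̄) = [3, -3]
z = y + H·x̄ = [3, -3] + [0, 2] = [3, -1]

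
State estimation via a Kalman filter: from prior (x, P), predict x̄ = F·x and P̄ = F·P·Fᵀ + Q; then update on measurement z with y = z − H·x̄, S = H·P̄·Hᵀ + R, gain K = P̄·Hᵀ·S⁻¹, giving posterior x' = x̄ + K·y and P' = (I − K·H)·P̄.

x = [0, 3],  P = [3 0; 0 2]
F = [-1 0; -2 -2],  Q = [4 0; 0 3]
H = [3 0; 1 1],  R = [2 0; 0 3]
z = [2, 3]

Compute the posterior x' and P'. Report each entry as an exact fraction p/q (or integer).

x̄ = F·x = [0, -6]
P̄ = F·P·Fᵀ + Q = [7 6; 6 23]
y = z − H·x̄ = [2, 9]
S = H·P̄·Hᵀ + R = [65 39; 39 45]
K = P̄·Hᵀ·S⁻¹ = [73/234 1/54; -107/468 91/108]
x' = x̄ + K·y = [185/234, 527/468]
P' = (I − K·H)·P̄ = [73/351 -107/702; -107/702 3763/1404]

x' = [185/234, 527/468]
P' = [73/351 -107/702; -107/702 3763/1404]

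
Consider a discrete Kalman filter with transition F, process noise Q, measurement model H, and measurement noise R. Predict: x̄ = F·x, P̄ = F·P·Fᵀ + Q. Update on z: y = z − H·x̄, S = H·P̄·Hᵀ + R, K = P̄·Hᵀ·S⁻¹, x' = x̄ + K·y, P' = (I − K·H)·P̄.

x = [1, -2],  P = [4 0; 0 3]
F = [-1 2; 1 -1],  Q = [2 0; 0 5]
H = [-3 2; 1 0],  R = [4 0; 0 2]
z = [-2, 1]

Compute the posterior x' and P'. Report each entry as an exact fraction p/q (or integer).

x̄ = F·x = [-5, 3]
P̄ = F·P·Fᵀ + Q = [18 -10; -10 12]
y = z − H·x̄ = [-23, 6]
S = H·P̄·Hᵀ + R = [334 -74; -74 20]
K = P̄·Hᵀ·S⁻¹ = [-37/301 134/301; 85/301 164/301]
x' = x̄ + K·y = [150/301, -68/301]
P' = (I − K·H)·P̄ = [268/301 328/301; 328/301 662/301]

x' = [150/301, -68/301]
P' = [268/301 328/301; 328/301 662/301]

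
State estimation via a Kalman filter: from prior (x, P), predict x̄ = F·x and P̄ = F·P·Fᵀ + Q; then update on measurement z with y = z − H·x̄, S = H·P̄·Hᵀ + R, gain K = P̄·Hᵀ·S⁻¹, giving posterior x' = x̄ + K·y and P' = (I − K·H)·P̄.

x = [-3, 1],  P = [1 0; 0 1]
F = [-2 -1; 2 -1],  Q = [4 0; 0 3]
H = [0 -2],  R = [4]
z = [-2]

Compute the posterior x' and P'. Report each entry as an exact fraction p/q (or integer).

x' = [7/3, 1/9]
P' = [8 -1/3; -1/3 8/9]

x̄ = F·x = [5, -7]
P̄ = F·P·Fᵀ + Q = [9 -3; -3 8]
y = z − H·x̄ = [-16]
S = H·P̄·Hᵀ + R = [36]
K = P̄·Hᵀ·S⁻¹ = [1/6; -4/9]
x' = x̄ + K·y = [7/3, 1/9]
P' = (I − K·H)·P̄ = [8 -1/3; -1/3 8/9]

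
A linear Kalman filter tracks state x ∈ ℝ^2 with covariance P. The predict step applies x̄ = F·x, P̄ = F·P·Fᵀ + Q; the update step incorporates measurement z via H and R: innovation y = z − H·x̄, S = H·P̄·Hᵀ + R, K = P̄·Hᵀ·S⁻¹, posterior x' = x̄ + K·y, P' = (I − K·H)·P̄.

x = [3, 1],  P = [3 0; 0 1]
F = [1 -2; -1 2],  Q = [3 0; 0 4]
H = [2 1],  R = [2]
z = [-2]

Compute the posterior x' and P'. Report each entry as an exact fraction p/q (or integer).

x' = [-14/25, -16/25]
P' = [81/25 -136/25; -136/25 266/25]

x̄ = F·x = [1, -1]
P̄ = F·P·Fᵀ + Q = [10 -7; -7 11]
y = z − H·x̄ = [-3]
S = H·P̄·Hᵀ + R = [25]
K = P̄·Hᵀ·S⁻¹ = [13/25; -3/25]
x' = x̄ + K·y = [-14/25, -16/25]
P' = (I − K·H)·P̄ = [81/25 -136/25; -136/25 266/25]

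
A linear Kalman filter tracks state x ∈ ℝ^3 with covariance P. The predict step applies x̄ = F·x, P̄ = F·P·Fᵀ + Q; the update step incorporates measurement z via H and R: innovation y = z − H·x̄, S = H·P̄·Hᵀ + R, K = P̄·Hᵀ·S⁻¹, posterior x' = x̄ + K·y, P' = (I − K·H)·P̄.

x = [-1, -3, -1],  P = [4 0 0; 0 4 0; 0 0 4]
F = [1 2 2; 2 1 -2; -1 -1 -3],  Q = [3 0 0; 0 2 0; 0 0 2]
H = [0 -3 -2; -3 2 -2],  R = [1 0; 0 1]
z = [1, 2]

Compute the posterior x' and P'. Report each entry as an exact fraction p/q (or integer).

x' = [-393561/51664, -56365/12916, 39031/6458]
P' = [1355961/51664 202689/12916 -152073/6458; 202689/12916 30555/3229 -45526/3229; -152073/6458 -45526/3229 68634/3229]

x̄ = F·x = [-9, -3, 7]
P̄ = F·P·Fᵀ + Q = [39 0 -36; 0 38 12; -36 12 46]
y = z − H·x̄ = [6, -5]
S = H·P̄·Hᵀ + R = [671 -236; -236 160]
K = P̄·Hᵀ·S⁻¹ = [225/12916 -13203/51664; -613/3229 581/12916; -690/3229 -421/6458]
x' = x̄ + K·y = [-393561/51664, -56365/12916, 39031/6458]
P' = (I − K·H)·P̄ = [1355961/51664 202689/12916 -152073/6458; 202689/12916 30555/3229 -45526/3229; -152073/6458 -45526/3229 68634/3229]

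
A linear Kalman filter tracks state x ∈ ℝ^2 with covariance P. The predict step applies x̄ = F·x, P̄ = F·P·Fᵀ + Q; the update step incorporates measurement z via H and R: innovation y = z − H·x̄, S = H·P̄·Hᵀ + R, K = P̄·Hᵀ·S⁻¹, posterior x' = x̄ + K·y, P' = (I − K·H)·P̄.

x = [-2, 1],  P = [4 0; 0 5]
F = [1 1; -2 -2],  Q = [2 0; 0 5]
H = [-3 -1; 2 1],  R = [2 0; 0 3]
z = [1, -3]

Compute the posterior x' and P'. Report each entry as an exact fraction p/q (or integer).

x̄ = F·x = [-1, 2]
P̄ = F·P·Fᵀ + Q = [11 -18; -18 41]
y = z − H·x̄ = [0, -3]
S = H·P̄·Hᵀ + R = [34 -17; -17 16]
K = P̄·Hᵀ·S⁻¹ = [-172/255 -7/15; 293/255 23/15]
x' = x̄ + K·y = [2/5, -13/5]
P' = (I − K·H)·P̄ = [701/255 -1759/255; -1759/255 4691/255]

x' = [2/5, -13/5]
P' = [701/255 -1759/255; -1759/255 4691/255]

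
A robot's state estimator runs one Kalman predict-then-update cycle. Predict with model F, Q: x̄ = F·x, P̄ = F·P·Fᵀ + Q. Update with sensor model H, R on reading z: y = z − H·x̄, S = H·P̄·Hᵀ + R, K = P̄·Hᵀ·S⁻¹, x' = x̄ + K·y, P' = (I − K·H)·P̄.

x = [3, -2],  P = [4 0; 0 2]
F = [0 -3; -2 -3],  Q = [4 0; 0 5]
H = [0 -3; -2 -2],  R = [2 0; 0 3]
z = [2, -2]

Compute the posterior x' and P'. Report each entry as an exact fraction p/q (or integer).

x̄ = F·x = [6, 0]
P̄ = F·P·Fᵀ + Q = [22 18; 18 39]
y = z − H·x̄ = [2, 10]
S = H·P̄·Hᵀ + R = [353 342; 342 391]
K = P̄·Hᵀ·S⁻¹ = [6246/21059 -9772/21059; -6759/21059 -228/21059]
x' = x̄ + K·y = [41126/21059, -15798/21059]
P' = (I − K·H)·P̄ = [18822/21059 -4164/21059; -4164/21059 4506/21059]

x' = [41126/21059, -15798/21059]
P' = [18822/21059 -4164/21059; -4164/21059 4506/21059]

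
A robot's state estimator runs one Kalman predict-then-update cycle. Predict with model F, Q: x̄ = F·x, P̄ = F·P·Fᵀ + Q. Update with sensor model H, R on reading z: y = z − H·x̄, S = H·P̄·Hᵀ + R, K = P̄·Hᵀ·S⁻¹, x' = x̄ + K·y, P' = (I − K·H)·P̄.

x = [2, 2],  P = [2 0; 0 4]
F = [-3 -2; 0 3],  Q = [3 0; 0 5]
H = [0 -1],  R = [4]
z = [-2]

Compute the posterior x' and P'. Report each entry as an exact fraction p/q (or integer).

x̄ = F·x = [-10, 6]
P̄ = F·P·Fᵀ + Q = [37 -24; -24 41]
y = z − H·x̄ = [4]
S = H·P̄·Hᵀ + R = [45]
K = P̄·Hᵀ·S⁻¹ = [8/15; -41/45]
x' = x̄ + K·y = [-118/15, 106/45]
P' = (I − K·H)·P̄ = [121/5 -32/15; -32/15 164/45]

x' = [-118/15, 106/45]
P' = [121/5 -32/15; -32/15 164/45]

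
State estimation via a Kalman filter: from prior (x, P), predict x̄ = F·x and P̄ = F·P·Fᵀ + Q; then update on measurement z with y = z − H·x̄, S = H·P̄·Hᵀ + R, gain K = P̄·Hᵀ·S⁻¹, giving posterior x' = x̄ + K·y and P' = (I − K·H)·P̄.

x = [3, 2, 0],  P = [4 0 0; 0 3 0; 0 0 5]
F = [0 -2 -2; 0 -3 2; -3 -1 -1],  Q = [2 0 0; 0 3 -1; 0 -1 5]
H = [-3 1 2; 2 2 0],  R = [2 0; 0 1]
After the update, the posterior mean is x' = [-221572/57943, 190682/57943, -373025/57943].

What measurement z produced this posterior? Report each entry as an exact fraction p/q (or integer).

z = [2, -1]

x̄ = F·x = [-4, -6, -11]
P̄ = F·P·Fᵀ + Q = [34 -2 16; -2 50 -2; 16 -2 49]
S = H·P̄·Hᵀ + R = [366 -40; -40 321]
K = P̄·Hᵀ·S⁻¹ = [-10276/57943 10272/57943; 10266/57943 18608/57943; 8264/57943 6084/57943]
x' − x̄ = [10200/57943, 538340/57943, 264348/57943] = K·y
y = (KᵀK)⁻¹·Kᵀ·(x' − x̄) = [18, 19]
z = y + H·x̄ = [18, 19] + [-16, -20] = [2, -1]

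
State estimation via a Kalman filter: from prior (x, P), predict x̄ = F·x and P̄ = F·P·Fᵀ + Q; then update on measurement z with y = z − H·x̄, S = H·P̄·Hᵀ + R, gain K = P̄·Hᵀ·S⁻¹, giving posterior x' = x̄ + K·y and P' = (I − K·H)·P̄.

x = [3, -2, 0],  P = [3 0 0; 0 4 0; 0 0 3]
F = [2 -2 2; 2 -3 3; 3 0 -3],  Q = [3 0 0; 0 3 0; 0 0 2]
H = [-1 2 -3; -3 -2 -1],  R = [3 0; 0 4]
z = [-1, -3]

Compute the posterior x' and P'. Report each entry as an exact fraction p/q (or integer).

x' = [7694/29165, 23304/29165, 23677/29165]
P' = [489168/320815 -405267/320815 -441846/320815; -405267/320815 516333/320815 447859/320815; -441846/320815 447859/320815 1602716/962445]

x̄ = F·x = [10, 12, 9]
P̄ = F·P·Fᵀ + Q = [43 54 0; 54 78 -9; 0 -9 56]
y = z − H·x̄ = [12, 60]
S = H·P̄·Hᵀ + R = [754 -267; -267 1371]
K = P̄·Hᵀ·S⁻¹ = [8612/320815 -53781/320815; 31452/320815 -66181/320815; -88384/320815 -78314/962445]
x' = x̄ + K·y = [7694/29165, 23304/29165, 23677/29165]
P' = (I − K·H)·P̄ = [489168/320815 -405267/320815 -441846/320815; -405267/320815 516333/320815 447859/320815; -441846/320815 447859/320815 1602716/962445]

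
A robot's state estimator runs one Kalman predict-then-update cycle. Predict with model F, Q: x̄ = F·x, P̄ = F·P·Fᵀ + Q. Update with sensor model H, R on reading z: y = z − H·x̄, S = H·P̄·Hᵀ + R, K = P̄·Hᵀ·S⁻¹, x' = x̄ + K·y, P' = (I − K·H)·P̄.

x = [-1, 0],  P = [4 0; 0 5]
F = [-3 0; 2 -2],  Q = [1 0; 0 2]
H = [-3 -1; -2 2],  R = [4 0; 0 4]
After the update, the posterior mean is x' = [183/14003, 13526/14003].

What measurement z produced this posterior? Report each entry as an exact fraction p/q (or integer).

z = [-1, 2]

x̄ = F·x = [3, -2]
P̄ = F·P·Fᵀ + Q = [37 -24; -24 38]
S = H·P̄·Hᵀ + R = [231 242; 242 496]
K = P̄·Hᵀ·S⁻¹ = [-3407/14003 -162/1273; -3286/14003 464/1273]
x' − x̄ = [-41826/14003, 41532/14003] = K·y
y = (KᵀK)⁻¹·Kᵀ·(x' − x̄) = [6, 12]
z = y + H·x̄ = [6, 12] + [-7, -10] = [-1, 2]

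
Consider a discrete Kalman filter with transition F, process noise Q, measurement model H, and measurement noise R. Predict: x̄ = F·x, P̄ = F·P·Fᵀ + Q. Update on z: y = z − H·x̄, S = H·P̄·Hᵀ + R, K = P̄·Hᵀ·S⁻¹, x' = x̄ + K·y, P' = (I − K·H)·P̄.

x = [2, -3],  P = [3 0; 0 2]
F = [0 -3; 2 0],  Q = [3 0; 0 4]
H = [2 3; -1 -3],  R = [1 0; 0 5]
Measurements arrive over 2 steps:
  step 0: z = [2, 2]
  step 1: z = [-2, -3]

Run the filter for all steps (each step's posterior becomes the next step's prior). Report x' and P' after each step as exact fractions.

step 0: x' = [1593/394, -4316/2167], P' = [1659/394 -504/197; -504/197 3568/2167]
step 1: x' = [-9112758/4051885, 3993951/4051885], P' = [16079109/8103770 -4770909/4051885; -4770909/4051885 3201868/4051885]

step 0: x̄ = F·x = [9, 4]
step 0: P̄ = F·P·Fᵀ + Q = [21 0; 0 16]
step 0: y = z − H·x̄ = [-28, 23]
step 0: S = H·P̄·Hᵀ + R = [229 -186; -186 170]
step 0: K = P̄·Hᵀ·S⁻¹ = [147/197 273/394; -384/2167 -1032/2167]
step 0: x' = x̄ + K·y = [1593/394, -4316/2167]
step 0: P' = (I − K·H)·P̄ = [1659/394 -504/197; -504/197 3568/2167]
step 1: x̄ = F·x = [12948/2167, 1593/197]
step 1: P̄ = F·P·Fᵀ + Q = [38613/2167 3024/197; 3024/197 4106/197]
step 1: y = z − H·x̄ = [-82799/2167, 59016/2167]
step 1: S = H·P̄·Hᵀ + R = [962281/2167 -783096/2167; -783096/2167 655526/2167]
step 1: K = P̄·Hᵀ·S⁻¹ = [1766382/4051885 2509269/8103770; 63786/4051885 -966939/4051885]
step 1: x' = x̄ + K·y = [-9112758/4051885, 3993951/4051885]
step 1: P' = (I − K·H)·P̄ = [16079109/8103770 -4770909/4051885; -4770909/4051885 3201868/4051885]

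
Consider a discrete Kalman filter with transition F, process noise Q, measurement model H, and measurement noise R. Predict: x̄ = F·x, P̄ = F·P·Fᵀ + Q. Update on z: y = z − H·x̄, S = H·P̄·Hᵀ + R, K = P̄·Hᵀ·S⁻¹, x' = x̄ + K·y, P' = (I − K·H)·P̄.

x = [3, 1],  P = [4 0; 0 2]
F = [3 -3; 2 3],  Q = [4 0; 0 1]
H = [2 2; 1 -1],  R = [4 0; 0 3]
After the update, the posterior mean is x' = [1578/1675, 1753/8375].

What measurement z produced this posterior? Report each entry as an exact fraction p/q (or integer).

z = [2, 1]

x̄ = F·x = [6, 9]
P̄ = F·P·Fᵀ + Q = [58 6; 6 35]
S = H·P̄·Hᵀ + R = [424 46; 46 84]
K = P̄·Hᵀ·S⁻¹ = [418/1675 808/1675; 4111/16750 -4017/8375]
x' − x̄ = [-8472/1675, -73622/8375] = K·y
y = (KᵀK)⁻¹·Kᵀ·(x' − x̄) = [-28, 4]
z = y + H·x̄ = [-28, 4] + [30, -3] = [2, 1]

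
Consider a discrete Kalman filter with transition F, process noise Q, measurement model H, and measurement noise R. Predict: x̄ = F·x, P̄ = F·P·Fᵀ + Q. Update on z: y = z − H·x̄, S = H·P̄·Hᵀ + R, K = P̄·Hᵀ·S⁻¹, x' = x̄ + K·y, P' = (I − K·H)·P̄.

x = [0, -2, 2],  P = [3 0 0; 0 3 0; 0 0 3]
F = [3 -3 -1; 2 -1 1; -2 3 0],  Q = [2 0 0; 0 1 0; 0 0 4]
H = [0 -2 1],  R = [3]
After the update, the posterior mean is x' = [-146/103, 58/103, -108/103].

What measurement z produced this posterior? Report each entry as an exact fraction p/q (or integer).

x̄ = F·x = [4, 4, -6]
P̄ = F·P·Fᵀ + Q = [59 24 -45; 24 19 -21; -45 -21 43]
S = H·P̄·Hᵀ + R = [206]
K = P̄·Hᵀ·S⁻¹ = [-93/206; -59/206; 85/206]
x' − x̄ = [-558/103, -354/103, 510/103] = K·y
y = (KᵀK)⁻¹·Kᵀ·(x' − x̄) = [12]
z = y + H·x̄ = [12] + [-14] = [-2]

z = [-2]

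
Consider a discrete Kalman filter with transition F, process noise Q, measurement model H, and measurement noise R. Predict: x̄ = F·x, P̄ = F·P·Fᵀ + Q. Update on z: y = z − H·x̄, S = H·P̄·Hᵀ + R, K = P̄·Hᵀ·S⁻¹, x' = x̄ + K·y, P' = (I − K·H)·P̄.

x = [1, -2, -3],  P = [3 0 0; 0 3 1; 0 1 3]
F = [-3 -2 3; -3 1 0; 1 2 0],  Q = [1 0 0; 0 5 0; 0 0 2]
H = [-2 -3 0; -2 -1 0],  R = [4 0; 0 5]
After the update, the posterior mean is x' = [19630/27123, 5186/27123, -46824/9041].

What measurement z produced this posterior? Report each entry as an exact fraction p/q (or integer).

x̄ = F·x = [-8, -5, -3]
P̄ = F·P·Fᵀ + Q = [55 24 -15; 24 35 -3; -15 -3 17]
S = H·P̄·Hᵀ + R = [827 517; 517 356]
K = P̄·Hᵀ·S⁻¹ = [4486/27123 -16724/27123; -11557/27123 10460/27123; -1059/9041 2376/9041]
x' − x̄ = [236614/27123, 140801/27123, -19701/9041] = K·y
y = (KᵀK)⁻¹·Kᵀ·(x' − x̄) = [-33, -23]
z = y + H·x̄ = [-33, -23] + [31, 21] = [-2, -2]

z = [-2, -2]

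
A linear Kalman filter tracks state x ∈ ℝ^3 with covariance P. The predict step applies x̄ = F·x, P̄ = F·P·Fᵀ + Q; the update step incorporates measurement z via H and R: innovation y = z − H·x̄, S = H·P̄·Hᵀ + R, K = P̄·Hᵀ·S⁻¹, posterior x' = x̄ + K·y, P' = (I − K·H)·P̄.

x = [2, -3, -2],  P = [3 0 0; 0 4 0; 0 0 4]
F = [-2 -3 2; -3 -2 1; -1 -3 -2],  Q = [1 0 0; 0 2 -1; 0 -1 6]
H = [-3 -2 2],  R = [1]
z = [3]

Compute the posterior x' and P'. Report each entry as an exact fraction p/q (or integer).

x̄ = F·x = [1, -2, 11]
P̄ = F·P·Fᵀ + Q = [65 50 26; 50 49 24; 26 24 61]
y = z − H·x̄ = [-20]
S = H·P̄·Hᵀ + R = [1122]
K = P̄·Hᵀ·S⁻¹ = [-81/374; -100/561; -2/561]
x' = x̄ + K·y = [997/187, 878/561, 6211/561]
P' = (I − K·H)·P̄ = [4627/374 1250/187 4700/187; 1250/187 7489/561 13064/561; 4700/187 13064/561 34213/561]

x' = [997/187, 878/561, 6211/561]
P' = [4627/374 1250/187 4700/187; 1250/187 7489/561 13064/561; 4700/187 13064/561 34213/561]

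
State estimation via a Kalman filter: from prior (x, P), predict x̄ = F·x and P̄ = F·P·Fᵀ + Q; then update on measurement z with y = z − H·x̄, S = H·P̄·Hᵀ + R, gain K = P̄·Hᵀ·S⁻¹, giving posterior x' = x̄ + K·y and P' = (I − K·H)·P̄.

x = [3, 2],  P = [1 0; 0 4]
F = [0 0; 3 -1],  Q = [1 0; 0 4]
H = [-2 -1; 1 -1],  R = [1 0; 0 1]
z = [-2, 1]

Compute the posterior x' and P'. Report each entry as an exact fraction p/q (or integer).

x̄ = F·x = [0, 7]
P̄ = F·P·Fᵀ + Q = [1 0; 0 17]
y = z − H·x̄ = [5, 8]
S = H·P̄·Hᵀ + R = [22 15; 15 19]
K = P̄·Hᵀ·S⁻¹ = [-53/193 52/193; -68/193 -119/193]
x' = x̄ + K·y = [151/193, 59/193]
P' = (I − K·H)·P̄ = [35/193 -17/193; -17/193 102/193]

x' = [151/193, 59/193]
P' = [35/193 -17/193; -17/193 102/193]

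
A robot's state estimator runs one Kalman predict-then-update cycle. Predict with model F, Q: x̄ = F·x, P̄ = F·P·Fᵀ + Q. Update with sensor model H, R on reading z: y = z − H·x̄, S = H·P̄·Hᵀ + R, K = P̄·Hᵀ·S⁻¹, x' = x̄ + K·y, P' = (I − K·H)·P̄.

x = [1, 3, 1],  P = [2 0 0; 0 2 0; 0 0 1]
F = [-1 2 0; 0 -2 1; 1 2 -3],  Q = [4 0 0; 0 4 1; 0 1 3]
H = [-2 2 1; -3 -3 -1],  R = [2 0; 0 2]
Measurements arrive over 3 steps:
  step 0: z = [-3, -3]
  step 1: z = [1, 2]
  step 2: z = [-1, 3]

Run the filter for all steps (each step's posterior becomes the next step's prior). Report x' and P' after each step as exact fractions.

step 0: x' = [9573/6142, -4993/3071, 19433/6142], P' = [1015/3071 -2478/3071 5441/3071; -2478/3071 11514/3071 -26330/3071; 5441/3071 -26330/3071 63187/3071]
step 1: x' = [-35588927/68137546, -40084719/68137546, 44354337/34068773], P' = [37866773/34068773 -152862349/34068773 358936852/34068773; -152862349/34068773 716322585/34068773 -1693004130/34068773; 358936852/34068773 -1693004130/34068773 4034945918/34068773]
step 2: x' = [-669181147017/1004329823968, 4097448283465/3012989471904, -2515573577799/502164911984], P' = [763140982947/502164911984 -3216301966369/502164911984 3790984830781/251082455992; -3216301966369/502164911984 45250405836577/1506494735952 -17859732096143/251082455992; 3790984830781/251082455992 -17859732096143/251082455992 21270946993835/125541227996]

step 0: x̄ = F·x = [5, -5, 4]
step 0: P̄ = F·P·Fᵀ + Q = [14 -8 6; -8 13 -10; 6 -10 22]
step 0: y = z − H·x̄ = [13, 1]
step 0: S = H·P̄·Hᵀ + R = [132 28; 28 99]
step 0: K = P̄·Hᵀ·S⁻¹ = [-1545/6142 -526/3071; 827/3071 -389/3071; -355/6142 -260/3071]
step 0: x' = x̄ + K·y = [9573/6142, -4993/3071, 19433/6142]
step 0: P' = (I − K·H)·P̄ = [1015/3071 -2478/3071 5441/3071; -2478/3071 11514/3071 -26330/3071; 5441/3071 -26330/3071 63187/3071]
step 1: x̄ = F·x = [-29545/6142, 1065/166, -34349/3071]
step 1: P̄ = F·P·Fᵀ + Q = [69267/3071 -2949/83 219344/3071; -2949/83 6131/83 -11697/83; 219344/3071 -11697/83 898369/3071]
step 1: y = z − H·x̄ = [-31530/3071, -13417/3071]
step 1: S = H·P̄·Hᵀ + R = [353339/3071 100752/3071; 100752/3071 324833/3071]
step 1: K = P̄·Hᵀ·S⁻¹ = [-11260696/34068773 -6975062/34068773; 22682869/34068773 1311711/34068773; -34468023/34068773 -16372042/34068773]
step 1: x' = x̄ + K·y = [-35588927/68137546, -40084719/68137546, 44354337/34068773]
step 1: P' = (I − K·H)·P̄ = [37866773/34068773 -152862349/34068773 358936852/34068773; -152862349/34068773 716322585/34068773 -1693004130/34068773; 358936852/34068773 -1693004130/34068773 4034945918/34068773]
step 2: x̄ = F·x = [-44580511/68137546, 84439056/34068773, -16603669/2962502]
step 2: P̄ = F·P·Fᵀ + Q = [3650881601/34068773 -6915960150/34068773 611402561/1481251; -6915960150/34068773 13808527870/34068773 -1209366557/1481251; 611402561/1481251 -1209366557/1481251 2472645902/1481251]
step 2: y = z − H·x̄ = [-113170405/68137546, 97710527/34068773]
step 2: S = H·P̄·Hᵀ + R = [14593553520/34068773 7198161792/34068773; 7198161792/34068773 7067364383/34068773]
step 2: K = P̄·Hᵀ·S⁻¹ = [-188458118535/502164911984 -6952709728/31385306999; 1320115447255/1506494735952 3686382963/31385306999; -379769933089/251082455992 -20978261974/31385306999]
step 2: x' = x̄ + K·y = [-669181147017/1004329823968, 4097448283465/3012989471904, -2515573577799/502164911984]
step 2: P' = (I − K·H)·P̄ = [763140982947/502164911984 -3216301966369/502164911984 3790984830781/251082455992; -3216301966369/502164911984 45250405836577/1506494735952 -17859732096143/251082455992; 3790984830781/251082455992 -17859732096143/251082455992 21270946993835/125541227996]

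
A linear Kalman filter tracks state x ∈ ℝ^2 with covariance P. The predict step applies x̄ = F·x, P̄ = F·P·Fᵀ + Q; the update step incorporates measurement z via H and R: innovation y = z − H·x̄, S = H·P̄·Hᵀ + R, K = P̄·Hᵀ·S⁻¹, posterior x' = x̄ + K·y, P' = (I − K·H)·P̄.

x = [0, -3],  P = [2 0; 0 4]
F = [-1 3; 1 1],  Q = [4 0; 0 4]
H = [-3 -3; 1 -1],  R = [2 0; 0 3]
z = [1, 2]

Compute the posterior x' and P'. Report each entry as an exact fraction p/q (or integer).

x' = [4183/6767, -6591/6767]
P' = [4766/6767 -3970/6767; -3970/6767 4670/6767]

x̄ = F·x = [-9, -3]
P̄ = F·P·Fᵀ + Q = [42 10; 10 10]
y = z − H·x̄ = [-35, 8]
S = H·P̄·Hᵀ + R = [650 -96; -96 35]
K = P̄·Hᵀ·S⁻¹ = [-1194/6767 2912/6767; -1050/6767 -2880/6767]
x' = x̄ + K·y = [4183/6767, -6591/6767]
P' = (I − K·H)·P̄ = [4766/6767 -3970/6767; -3970/6767 4670/6767]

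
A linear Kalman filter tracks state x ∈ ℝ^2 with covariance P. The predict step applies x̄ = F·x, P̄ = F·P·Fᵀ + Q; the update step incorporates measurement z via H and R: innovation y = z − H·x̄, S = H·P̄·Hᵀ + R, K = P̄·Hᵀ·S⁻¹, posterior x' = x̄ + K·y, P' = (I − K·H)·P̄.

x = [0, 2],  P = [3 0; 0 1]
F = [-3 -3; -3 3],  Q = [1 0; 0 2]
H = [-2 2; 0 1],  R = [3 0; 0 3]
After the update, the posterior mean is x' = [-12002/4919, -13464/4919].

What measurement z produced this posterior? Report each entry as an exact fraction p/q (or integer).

z = [-1, -3]

x̄ = F·x = [-6, 6]
P̄ = F·P·Fᵀ + Q = [37 18; 18 38]
S = H·P̄·Hᵀ + R = [159 40; 40 41]
K = P̄·Hᵀ·S⁻¹ = [-2278/4919 4382/4919; 120/4919 4442/4919]
x' − x̄ = [17512/4919, -42978/4919] = K·y
y = (KᵀK)⁻¹·Kᵀ·(x' − x̄) = [-25, -9]
z = y + H·x̄ = [-25, -9] + [24, 6] = [-1, -3]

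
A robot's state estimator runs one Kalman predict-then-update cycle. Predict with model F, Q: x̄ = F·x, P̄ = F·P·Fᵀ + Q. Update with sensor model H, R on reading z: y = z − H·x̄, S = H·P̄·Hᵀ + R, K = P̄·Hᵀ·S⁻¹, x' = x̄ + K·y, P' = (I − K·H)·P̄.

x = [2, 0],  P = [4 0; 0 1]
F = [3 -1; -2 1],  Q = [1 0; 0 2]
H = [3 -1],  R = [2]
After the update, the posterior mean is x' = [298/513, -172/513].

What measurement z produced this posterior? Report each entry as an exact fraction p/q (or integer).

x̄ = F·x = [6, -4]
P̄ = F·P·Fᵀ + Q = [38 -25; -25 19]
S = H·P̄·Hᵀ + R = [513]
K = P̄·Hᵀ·S⁻¹ = [139/513; -94/513]
x' − x̄ = [-2780/513, 1880/513] = K·y
y = (KᵀK)⁻¹·Kᵀ·(x' − x̄) = [-20]
z = y + H·x̄ = [-20] + [22] = [2]

z = [2]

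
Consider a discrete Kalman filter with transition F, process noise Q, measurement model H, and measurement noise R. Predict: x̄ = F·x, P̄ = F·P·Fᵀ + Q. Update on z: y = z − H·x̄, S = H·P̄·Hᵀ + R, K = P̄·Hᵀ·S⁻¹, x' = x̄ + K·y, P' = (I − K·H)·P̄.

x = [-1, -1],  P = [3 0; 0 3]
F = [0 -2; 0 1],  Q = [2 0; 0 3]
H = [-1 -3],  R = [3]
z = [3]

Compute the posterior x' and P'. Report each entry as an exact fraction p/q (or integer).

x' = [78/35, -59/35]
P' = [474/35 -162/35; -162/35 66/35]

x̄ = F·x = [2, -1]
P̄ = F·P·Fᵀ + Q = [14 -6; -6 6]
y = z − H·x̄ = [2]
S = H·P̄·Hᵀ + R = [35]
K = P̄·Hᵀ·S⁻¹ = [4/35; -12/35]
x' = x̄ + K·y = [78/35, -59/35]
P' = (I − K·H)·P̄ = [474/35 -162/35; -162/35 66/35]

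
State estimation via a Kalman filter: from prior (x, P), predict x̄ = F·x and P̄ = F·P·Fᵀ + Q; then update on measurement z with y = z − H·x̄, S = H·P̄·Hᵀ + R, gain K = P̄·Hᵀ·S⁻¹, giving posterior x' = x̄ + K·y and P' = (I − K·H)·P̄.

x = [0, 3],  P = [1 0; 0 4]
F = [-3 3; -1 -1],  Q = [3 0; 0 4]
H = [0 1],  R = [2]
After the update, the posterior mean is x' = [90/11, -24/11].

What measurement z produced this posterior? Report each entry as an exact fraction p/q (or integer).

z = [-2]

x̄ = F·x = [9, -3]
P̄ = F·P·Fᵀ + Q = [48 -9; -9 9]
S = H·P̄·Hᵀ + R = [11]
K = P̄·Hᵀ·S⁻¹ = [-9/11; 9/11]
x' − x̄ = [-9/11, 9/11] = K·y
y = (KᵀK)⁻¹·Kᵀ·(x' − x̄) = [1]
z = y + H·x̄ = [1] + [-3] = [-2]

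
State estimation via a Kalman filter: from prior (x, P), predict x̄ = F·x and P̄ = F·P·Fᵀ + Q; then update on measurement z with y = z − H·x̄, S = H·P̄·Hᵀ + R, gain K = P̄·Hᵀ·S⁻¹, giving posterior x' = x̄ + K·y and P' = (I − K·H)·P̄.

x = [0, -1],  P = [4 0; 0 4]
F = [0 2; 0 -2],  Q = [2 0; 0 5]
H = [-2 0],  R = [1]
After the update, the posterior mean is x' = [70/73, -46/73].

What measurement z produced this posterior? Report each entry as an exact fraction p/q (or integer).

z = [-2]

x̄ = F·x = [-2, 2]
P̄ = F·P·Fᵀ + Q = [18 -16; -16 21]
S = H·P̄·Hᵀ + R = [73]
K = P̄·Hᵀ·S⁻¹ = [-36/73; 32/73]
x' − x̄ = [216/73, -192/73] = K·y
y = (KᵀK)⁻¹·Kᵀ·(x' − x̄) = [-6]
z = y + H·x̄ = [-6] + [4] = [-2]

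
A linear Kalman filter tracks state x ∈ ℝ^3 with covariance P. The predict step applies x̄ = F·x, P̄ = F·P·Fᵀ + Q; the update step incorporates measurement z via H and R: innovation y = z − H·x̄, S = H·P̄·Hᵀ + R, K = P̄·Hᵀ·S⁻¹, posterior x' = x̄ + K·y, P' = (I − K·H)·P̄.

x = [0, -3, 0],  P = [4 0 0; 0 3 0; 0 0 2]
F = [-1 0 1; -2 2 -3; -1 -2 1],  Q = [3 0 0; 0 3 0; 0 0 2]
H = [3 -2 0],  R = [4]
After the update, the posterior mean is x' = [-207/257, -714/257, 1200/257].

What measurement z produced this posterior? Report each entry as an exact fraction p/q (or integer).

x̄ = F·x = [0, -6, 6]
P̄ = F·P·Fᵀ + Q = [9 2 6; 2 49 -10; 6 -10 20]
S = H·P̄·Hᵀ + R = [257]
K = P̄·Hᵀ·S⁻¹ = [23/257; -92/257; 38/257]
x' − x̄ = [-207/257, 828/257, -342/257] = K·y
y = (KᵀK)⁻¹·Kᵀ·(x' − x̄) = [-9]
z = y + H·x̄ = [-9] + [12] = [3]

z = [3]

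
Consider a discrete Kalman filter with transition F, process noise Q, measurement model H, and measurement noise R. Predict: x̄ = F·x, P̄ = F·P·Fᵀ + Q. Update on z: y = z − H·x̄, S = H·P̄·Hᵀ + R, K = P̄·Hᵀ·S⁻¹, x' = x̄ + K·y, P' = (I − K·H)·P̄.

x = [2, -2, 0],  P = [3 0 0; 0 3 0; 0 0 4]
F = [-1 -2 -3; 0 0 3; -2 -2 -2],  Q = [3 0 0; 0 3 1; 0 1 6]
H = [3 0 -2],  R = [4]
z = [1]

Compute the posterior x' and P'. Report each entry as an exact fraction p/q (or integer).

x̄ = F·x = [2, 0, 0]
P̄ = F·P·Fᵀ + Q = [54 -36 42; -36 39 -23; 42 -23 46]
y = z − H·x̄ = [-5]
S = H·P̄·Hᵀ + R = [170]
K = P̄·Hᵀ·S⁻¹ = [39/85; -31/85; 1/5]
x' = x̄ + K·y = [-5/17, 31/17, -1]
P' = (I − K·H)·P̄ = [1548/85 -642/85 132/5; -642/85 1393/85 -53/5; 132/5 -53/5 196/5]

x' = [-5/17, 31/17, -1]
P' = [1548/85 -642/85 132/5; -642/85 1393/85 -53/5; 132/5 -53/5 196/5]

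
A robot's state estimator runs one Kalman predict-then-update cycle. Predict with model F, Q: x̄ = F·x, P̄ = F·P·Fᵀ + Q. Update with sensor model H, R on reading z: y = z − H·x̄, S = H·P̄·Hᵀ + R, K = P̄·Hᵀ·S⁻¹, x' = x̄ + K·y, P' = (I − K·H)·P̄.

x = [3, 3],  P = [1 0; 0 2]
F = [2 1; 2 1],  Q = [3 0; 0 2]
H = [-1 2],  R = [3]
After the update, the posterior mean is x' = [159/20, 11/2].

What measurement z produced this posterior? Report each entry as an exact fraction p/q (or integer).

z = [2]

x̄ = F·x = [9, 9]
P̄ = F·P·Fᵀ + Q = [9 6; 6 8]
S = H·P̄·Hᵀ + R = [20]
K = P̄·Hᵀ·S⁻¹ = [3/20; 1/2]
x' − x̄ = [-21/20, -7/2] = K·y
y = (KᵀK)⁻¹·Kᵀ·(x' − x̄) = [-7]
z = y + H·x̄ = [-7] + [9] = [2]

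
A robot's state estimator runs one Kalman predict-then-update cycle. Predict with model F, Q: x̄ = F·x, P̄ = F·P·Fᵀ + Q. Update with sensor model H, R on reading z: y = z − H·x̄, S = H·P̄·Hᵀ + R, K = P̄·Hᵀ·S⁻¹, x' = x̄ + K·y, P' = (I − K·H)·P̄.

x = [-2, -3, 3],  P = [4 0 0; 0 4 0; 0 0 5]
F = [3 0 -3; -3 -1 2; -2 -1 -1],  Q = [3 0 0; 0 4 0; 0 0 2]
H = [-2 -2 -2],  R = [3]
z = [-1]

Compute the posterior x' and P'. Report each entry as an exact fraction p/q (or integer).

x' = [-3831/247, 3481/247, 484/247]
P' = [20424/247 -16878/247 -3519/247; -16878/247 14784/247 2142/247; -3519/247 2142/247 1485/247]

x̄ = F·x = [-15, 15, 4]
P̄ = F·P·Fᵀ + Q = [84 -66 -9; -66 64 18; -9 18 27]
y = z − H·x̄ = [7]
S = H·P̄·Hᵀ + R = [247]
K = P̄·Hᵀ·S⁻¹ = [-18/247; -32/247; -72/247]
x' = x̄ + K·y = [-3831/247, 3481/247, 484/247]
P' = (I − K·H)·P̄ = [20424/247 -16878/247 -3519/247; -16878/247 14784/247 2142/247; -3519/247 2142/247 1485/247]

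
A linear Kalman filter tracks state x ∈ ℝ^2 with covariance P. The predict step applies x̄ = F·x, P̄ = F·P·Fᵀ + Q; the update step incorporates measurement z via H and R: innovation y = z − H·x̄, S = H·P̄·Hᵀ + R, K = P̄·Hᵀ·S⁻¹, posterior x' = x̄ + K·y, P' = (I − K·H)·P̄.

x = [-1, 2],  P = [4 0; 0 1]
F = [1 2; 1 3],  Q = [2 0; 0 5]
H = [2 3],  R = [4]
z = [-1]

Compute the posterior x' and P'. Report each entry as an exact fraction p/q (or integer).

x' = [-61/163, 1/163]
P' = [380/163 -220/163; -220/163 196/163]

x̄ = F·x = [3, 5]
P̄ = F·P·Fᵀ + Q = [10 10; 10 18]
y = z − H·x̄ = [-22]
S = H·P̄·Hᵀ + R = [326]
K = P̄·Hᵀ·S⁻¹ = [25/163; 37/163]
x' = x̄ + K·y = [-61/163, 1/163]
P' = (I − K·H)·P̄ = [380/163 -220/163; -220/163 196/163]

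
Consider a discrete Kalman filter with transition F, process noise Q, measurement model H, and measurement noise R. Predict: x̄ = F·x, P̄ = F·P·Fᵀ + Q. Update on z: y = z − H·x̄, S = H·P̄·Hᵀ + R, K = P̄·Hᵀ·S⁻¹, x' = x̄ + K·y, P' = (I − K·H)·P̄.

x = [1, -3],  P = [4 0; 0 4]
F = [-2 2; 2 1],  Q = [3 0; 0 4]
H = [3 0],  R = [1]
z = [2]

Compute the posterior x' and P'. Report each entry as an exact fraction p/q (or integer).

x' = [101/158, -235/79]
P' = [35/316 -2/79; -2/79 1752/79]

x̄ = F·x = [-8, -1]
P̄ = F·P·Fᵀ + Q = [35 -8; -8 24]
y = z − H·x̄ = [26]
S = H·P̄·Hᵀ + R = [316]
K = P̄·Hᵀ·S⁻¹ = [105/316; -6/79]
x' = x̄ + K·y = [101/158, -235/79]
P' = (I − K·H)·P̄ = [35/316 -2/79; -2/79 1752/79]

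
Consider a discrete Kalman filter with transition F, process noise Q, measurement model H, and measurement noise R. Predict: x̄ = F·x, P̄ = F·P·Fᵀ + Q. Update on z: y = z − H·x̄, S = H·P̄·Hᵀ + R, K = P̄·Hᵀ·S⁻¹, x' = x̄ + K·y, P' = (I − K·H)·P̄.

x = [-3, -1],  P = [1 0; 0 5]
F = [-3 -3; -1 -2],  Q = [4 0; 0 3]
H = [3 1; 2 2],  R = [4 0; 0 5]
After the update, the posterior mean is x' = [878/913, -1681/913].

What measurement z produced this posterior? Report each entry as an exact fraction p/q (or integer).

z = [1, -2]

x̄ = F·x = [12, 5]
P̄ = F·P·Fᵀ + Q = [58 33; 33 24]
S = H·P̄·Hᵀ + R = [748 660; 660 597]
K = P̄·Hᵀ·S⁻¹ = [1153/3652 -11/249; -603/3652 31/83]
x' − x̄ = [-10078/913, -6246/913] = K·y
y = (KᵀK)⁻¹·Kᵀ·(x' − x̄) = [-40, -36]
z = y + H·x̄ = [-40, -36] + [41, 34] = [1, -2]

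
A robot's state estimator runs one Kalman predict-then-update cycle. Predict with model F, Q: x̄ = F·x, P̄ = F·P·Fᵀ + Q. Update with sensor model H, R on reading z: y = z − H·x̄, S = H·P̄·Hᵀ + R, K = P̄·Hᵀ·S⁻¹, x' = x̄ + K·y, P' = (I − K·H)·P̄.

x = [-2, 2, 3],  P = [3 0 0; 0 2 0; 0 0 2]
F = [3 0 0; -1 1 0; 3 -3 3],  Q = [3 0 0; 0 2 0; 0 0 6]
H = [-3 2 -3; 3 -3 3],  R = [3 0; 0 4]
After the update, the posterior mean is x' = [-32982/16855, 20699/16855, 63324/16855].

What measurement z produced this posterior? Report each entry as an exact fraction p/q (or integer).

z = [-2, 3]

x̄ = F·x = [-6, 4, -3]
P̄ = F·P·Fᵀ + Q = [30 -9 27; -9 7 -15; 27 -15 69]
S = H·P̄·Hᵀ + R = [1696 -1779; -1779 1876]
K = P̄·Hᵀ·S⁻¹ = [-2322/16855 -423/16855; -4111/16855 -4734/16855; -4161/16855 -954/16855]
x' − x̄ = [68148/16855, -46721/16855, 113889/16855] = K·y
y = (KᵀK)⁻¹·Kᵀ·(x' − x̄) = [-37, 42]
z = y + H·x̄ = [-37, 42] + [35, -39] = [-2, 3]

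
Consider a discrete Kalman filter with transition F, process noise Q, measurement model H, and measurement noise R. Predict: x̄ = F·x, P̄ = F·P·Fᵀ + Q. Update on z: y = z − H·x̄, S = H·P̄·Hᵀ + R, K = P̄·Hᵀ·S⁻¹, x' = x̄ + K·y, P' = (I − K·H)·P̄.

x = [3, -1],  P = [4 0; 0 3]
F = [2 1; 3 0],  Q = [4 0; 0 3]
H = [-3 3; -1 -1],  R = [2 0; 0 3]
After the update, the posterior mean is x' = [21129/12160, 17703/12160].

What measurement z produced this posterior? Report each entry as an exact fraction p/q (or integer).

z = [-1, -3]

x̄ = F·x = [5, 9]
P̄ = F·P·Fᵀ + Q = [23 24; 24 39]
S = H·P̄·Hᵀ + R = [128 -48; -48 113]
K = P̄·Hᵀ·S⁻¹ = [-1917/12160 -367/760; 2061/12160 -369/760]
x' − x̄ = [-39671/12160, -91737/12160] = K·y
y = (KᵀK)⁻¹·Kᵀ·(x' − x̄) = [-13, 11]
z = y + H·x̄ = [-13, 11] + [12, -14] = [-1, -3]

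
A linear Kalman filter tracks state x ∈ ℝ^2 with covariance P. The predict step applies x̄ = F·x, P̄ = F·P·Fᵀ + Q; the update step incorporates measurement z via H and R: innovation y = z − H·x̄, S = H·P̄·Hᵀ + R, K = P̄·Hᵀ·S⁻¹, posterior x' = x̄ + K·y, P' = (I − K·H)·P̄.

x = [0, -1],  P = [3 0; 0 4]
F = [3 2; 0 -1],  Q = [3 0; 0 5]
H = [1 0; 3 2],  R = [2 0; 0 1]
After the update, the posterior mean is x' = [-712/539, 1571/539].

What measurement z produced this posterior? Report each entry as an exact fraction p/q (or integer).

x̄ = F·x = [-2, 1]
P̄ = F·P·Fᵀ + Q = [46 -8; -8 9]
S = H·P̄·Hᵀ + R = [48 122; 122 355]
K = P̄·Hᵀ·S⁻¹ = [723/1078 61/539; -527/539 172/539]
x' − x̄ = [366/539, 1032/539] = K·y
y = (KᵀK)⁻¹·Kᵀ·(x' − x̄) = [0, 6]
z = y + H·x̄ = [0, 6] + [-2, -4] = [-2, 2]

z = [-2, 2]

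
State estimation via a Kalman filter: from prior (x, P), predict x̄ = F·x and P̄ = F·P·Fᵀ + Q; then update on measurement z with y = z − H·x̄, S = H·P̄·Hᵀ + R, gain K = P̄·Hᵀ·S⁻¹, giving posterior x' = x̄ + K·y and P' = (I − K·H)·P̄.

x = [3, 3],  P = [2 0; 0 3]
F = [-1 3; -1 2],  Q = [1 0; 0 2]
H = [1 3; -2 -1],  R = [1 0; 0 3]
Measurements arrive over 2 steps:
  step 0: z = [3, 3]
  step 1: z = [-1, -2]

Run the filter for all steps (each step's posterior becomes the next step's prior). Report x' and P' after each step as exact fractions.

step 0: x̄ = F·x = [6, 3]
step 0: P̄ = F·P·Fᵀ + Q = [30 20; 20 16]
step 0: y = z − H·x̄ = [-12, 18]
step 0: S = H·P̄·Hᵀ + R = [295 -248; -248 219]
step 0: K = P̄·Hᵀ·S⁻¹ = [-130/3101 -1280/3101; 1004/3101 344/3101]
step 0: x' = x̄ + K·y = [-2874/3101, 3447/3101]
step 0: P' = (I − K·H)·P̄ = [2330/3101 -820/3101; -820/3101 608/3101]
step 1: x̄ = F·x = [13215/3101, 9768/3101]
step 1: P̄ = F·P·Fᵀ + Q = [15823/3101 10078/3101; 10078/3101 14244/3101]
step 1: y = z − H·x̄ = [-45620/3101, 29996/3101]
step 1: S = H·P̄·Hᵀ + R = [207588/3101 -144924/3101; -144924/3101 127151/3101]
step 1: K = P̄·Hᵀ·S⁻¹ = [-61469/1738812 -53387/144901; 278855/869406 13770/144901]
step 1: x' = x̄ + K·y = [529334/434703, -282286/434703]
step 1: P' = (I − K·H)·P̄ = [1165453/1738812 -204487/869406; -204487/869406 80557/434703]

step 0: x' = [-2874/3101, 3447/3101], P' = [2330/3101 -820/3101; -820/3101 608/3101]
step 1: x' = [529334/434703, -282286/434703], P' = [1165453/1738812 -204487/869406; -204487/869406 80557/434703]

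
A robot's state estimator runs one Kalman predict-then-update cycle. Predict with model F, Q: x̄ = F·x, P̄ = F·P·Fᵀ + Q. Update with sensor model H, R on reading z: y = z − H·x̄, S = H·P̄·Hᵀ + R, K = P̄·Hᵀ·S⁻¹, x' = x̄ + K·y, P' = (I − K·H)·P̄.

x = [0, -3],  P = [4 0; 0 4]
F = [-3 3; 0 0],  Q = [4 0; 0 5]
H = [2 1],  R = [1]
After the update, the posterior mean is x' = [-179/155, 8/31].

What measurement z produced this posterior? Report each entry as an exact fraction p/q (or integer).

z = [-2]

x̄ = F·x = [-9, 0]
P̄ = F·P·Fᵀ + Q = [76 0; 0 5]
S = H·P̄·Hᵀ + R = [310]
K = P̄·Hᵀ·S⁻¹ = [76/155; 1/62]
x' − x̄ = [1216/155, 8/31] = K·y
y = (KᵀK)⁻¹·Kᵀ·(x' − x̄) = [16]
z = y + H·x̄ = [16] + [-18] = [-2]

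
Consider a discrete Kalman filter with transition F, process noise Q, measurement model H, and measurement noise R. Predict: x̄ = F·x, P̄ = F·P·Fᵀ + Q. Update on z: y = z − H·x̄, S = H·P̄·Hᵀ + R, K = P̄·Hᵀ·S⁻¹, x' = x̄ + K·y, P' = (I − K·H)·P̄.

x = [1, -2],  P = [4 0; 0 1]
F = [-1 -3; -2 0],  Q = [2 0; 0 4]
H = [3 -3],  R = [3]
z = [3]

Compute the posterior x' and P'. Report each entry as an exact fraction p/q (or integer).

x̄ = F·x = [5, -2]
P̄ = F·P·Fᵀ + Q = [15 8; 8 20]
y = z − H·x̄ = [-18]
S = H·P̄·Hᵀ + R = [174]
K = P̄·Hᵀ·S⁻¹ = [7/58; -6/29]
x' = x̄ + K·y = [82/29, 50/29]
P' = (I − K·H)·P̄ = [723/58 358/29; 358/29 364/29]

x' = [82/29, 50/29]
P' = [723/58 358/29; 358/29 364/29]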